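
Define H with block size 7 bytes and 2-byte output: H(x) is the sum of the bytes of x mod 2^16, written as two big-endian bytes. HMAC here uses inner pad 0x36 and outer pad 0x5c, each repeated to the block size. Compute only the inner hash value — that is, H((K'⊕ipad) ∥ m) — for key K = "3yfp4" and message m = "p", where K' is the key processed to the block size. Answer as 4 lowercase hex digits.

01c8

Key "3yfp4" = 33 79 66 70 34 is 5 bytes ≤ B = 7; zero-pad to 7 bytes: K' = 33 79 66 70 34 00 00.
K' ⊕ ipad = 05 4f 50 46 02 36 36.
Inner input = 05 4f 50 46 02 36 36 ∥ 70.
Inner hash: sum = 5+79+80+70+2+54+54+112 = 456 → 01 c8.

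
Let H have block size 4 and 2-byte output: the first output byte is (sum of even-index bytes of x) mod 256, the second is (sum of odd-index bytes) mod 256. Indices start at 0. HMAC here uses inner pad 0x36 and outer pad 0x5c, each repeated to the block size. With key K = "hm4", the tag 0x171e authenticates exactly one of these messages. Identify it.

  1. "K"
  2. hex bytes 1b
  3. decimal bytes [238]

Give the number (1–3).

2

Key "hm4" = 68 6d 34 is 3 bytes ≤ B = 4; zero-pad to 4 bytes: K' = 68 6d 34 00.
K' ⊕ ipad = 5e 5b 02 36; K' ⊕ opad = 34 31 68 5c.
m1: inner = H(5e 5b 02 36 4b) = ab 91; tag = H(34 31 68 5c ab 91) = 471e
m2: inner = H(5e 5b 02 36 1b) = 7b 91; tag = H(34 31 68 5c 7b 91) = 171e ← matches
m3: inner = H(5e 5b 02 36 ee) = 4e 91; tag = H(34 31 68 5c 4e 91) = ea1e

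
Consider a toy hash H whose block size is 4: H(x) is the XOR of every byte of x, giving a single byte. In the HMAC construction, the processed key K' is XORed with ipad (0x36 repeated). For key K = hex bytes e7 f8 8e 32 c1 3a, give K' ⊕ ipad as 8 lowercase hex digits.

Key hex bytes e7 f8 8e 32 c1 3a is 6 bytes > B = 4, so hash it first: H(key) = 58, then zero-pad to 4 bytes: K' = 58 00 00 00.
XOR each byte with 0x36: 58⊕36=6e, 00⊕36=36, 00⊕36=36, 00⊕36=36.

6e363636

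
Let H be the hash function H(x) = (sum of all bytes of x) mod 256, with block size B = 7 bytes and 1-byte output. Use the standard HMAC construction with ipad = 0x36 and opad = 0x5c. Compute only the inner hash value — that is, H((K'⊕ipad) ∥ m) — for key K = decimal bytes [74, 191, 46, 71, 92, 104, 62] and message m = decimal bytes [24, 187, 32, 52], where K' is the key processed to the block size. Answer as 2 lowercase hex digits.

85

Key decimal bytes [74, 191, 46, 71, 92, 104, 62] = 4a bf 2e 47 5c 68 3e is exactly B = 7 bytes: K' = 4a bf 2e 47 5c 68 3e.
K' ⊕ ipad = 7c 89 18 71 6a 5e 08.
Inner input = 7c 89 18 71 6a 5e 08 ∥ 18 bb 20 34.
Inner hash: sum = 124+137+24+113+106+94+8+24+187+32+52 = 901; mod 256 = 133 → 85.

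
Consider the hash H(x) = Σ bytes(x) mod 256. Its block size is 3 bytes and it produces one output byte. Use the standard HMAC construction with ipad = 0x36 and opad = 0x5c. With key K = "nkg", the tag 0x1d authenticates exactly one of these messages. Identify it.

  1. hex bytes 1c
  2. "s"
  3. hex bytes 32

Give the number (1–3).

2

Key "nkg" = 6e 6b 67 is exactly B = 3 bytes: K' = 6e 6b 67.
K' ⊕ ipad = 58 5d 51; K' ⊕ opad = 32 37 3b.
m1: inner = H(58 5d 51 1c) = 22; tag = H(32 37 3b 22) = c6
m2: inner = H(58 5d 51 73) = 79; tag = H(32 37 3b 79) = 1d ← matches
m3: inner = H(58 5d 51 32) = 38; tag = H(32 37 3b 38) = dc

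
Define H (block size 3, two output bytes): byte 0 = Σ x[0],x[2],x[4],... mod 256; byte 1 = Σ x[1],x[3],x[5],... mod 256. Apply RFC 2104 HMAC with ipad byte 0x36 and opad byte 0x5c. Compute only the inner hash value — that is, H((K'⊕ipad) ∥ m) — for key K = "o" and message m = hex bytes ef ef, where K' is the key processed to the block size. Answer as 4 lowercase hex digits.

7e25

Key "o" = 6f is 1 byte ≤ B = 3; zero-pad to 3 bytes: K' = 6f 00 00.
K' ⊕ ipad = 59 36 36.
Inner input = 59 36 36 ∥ ef ef.
Inner hash: even-index sum = 382 mod 256 = 126; odd-index sum = 293 mod 256 = 37 → 7e 25.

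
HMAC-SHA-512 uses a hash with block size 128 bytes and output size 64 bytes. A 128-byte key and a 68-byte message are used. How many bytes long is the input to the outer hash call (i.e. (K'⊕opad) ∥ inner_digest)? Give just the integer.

192

Key is 128 ≤ 128 bytes, zero-padded: |K'| = 128.
Outer input = (K'⊕opad) ∥ H(inner) → 128 + 64 = 192 bytes.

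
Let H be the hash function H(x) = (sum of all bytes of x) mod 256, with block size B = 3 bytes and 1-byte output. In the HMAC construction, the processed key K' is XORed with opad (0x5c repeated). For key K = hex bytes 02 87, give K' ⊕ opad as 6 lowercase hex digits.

5edb5c

Key hex bytes 02 87 is 2 bytes ≤ B = 3; zero-pad to 3 bytes: K' = 02 87 00.
XOR each byte with 0x5c: 02⊕5c=5e, 87⊕5c=db, 00⊕5c=5c.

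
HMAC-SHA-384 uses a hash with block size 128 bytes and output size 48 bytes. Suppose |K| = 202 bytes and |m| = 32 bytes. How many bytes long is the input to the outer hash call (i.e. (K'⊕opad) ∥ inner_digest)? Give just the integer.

176

Key is 202 > 128 bytes, so it is hashed to 48 bytes then zero-padded to 128: |K'| = 128.
Outer input = (K'⊕opad) ∥ H(inner) → 128 + 48 = 176 bytes.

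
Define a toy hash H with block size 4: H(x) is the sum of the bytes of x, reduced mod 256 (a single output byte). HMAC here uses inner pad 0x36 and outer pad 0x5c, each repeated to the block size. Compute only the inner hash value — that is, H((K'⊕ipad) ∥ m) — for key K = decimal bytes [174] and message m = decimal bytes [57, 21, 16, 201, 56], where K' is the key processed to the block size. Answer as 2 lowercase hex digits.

99

Key decimal bytes [174] = ae is 1 byte ≤ B = 4; zero-pad to 4 bytes: K' = ae 00 00 00.
K' ⊕ ipad = 98 36 36 36.
Inner input = 98 36 36 36 ∥ 39 15 10 c9 38.
Inner hash: sum = 152+54+54+54+57+21+16+201+56 = 665; mod 256 = 153 → 99.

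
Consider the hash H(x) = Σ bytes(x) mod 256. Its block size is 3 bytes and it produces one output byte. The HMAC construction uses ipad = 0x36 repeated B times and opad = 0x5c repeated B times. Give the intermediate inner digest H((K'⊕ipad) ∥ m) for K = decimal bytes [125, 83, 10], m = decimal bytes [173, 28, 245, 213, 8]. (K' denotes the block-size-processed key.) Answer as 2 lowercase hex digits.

Key decimal bytes [125, 83, 10] = 7d 53 0a is exactly B = 3 bytes: K' = 7d 53 0a.
K' ⊕ ipad = 4b 65 3c.
Inner input = 4b 65 3c ∥ ad 1c f5 d5 08.
Inner hash: sum = 75+101+60+173+28+245+213+8 = 903; mod 256 = 135 → 87.

87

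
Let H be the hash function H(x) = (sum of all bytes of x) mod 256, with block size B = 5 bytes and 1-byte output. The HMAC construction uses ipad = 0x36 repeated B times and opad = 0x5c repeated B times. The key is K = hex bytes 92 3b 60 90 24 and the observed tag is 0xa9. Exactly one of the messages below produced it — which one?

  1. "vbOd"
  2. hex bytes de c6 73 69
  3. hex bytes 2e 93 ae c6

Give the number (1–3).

Key hex bytes 92 3b 60 90 24 is exactly B = 5 bytes: K' = 92 3b 60 90 24.
K' ⊕ ipad = a4 0d 56 a6 12; K' ⊕ opad = ce 67 3c cc 78.
m1: inner = H(a4 0d 56 a6 12 76 62 4f 64) = 4a; tag = H(ce 67 3c cc 78 4a) = ff
m2: inner = H(a4 0d 56 a6 12 de c6 73 69) = 3f; tag = H(ce 67 3c cc 78 3f) = f4
m3: inner = H(a4 0d 56 a6 12 2e 93 ae c6) = f4; tag = H(ce 67 3c cc 78 f4) = a9 ← matches

3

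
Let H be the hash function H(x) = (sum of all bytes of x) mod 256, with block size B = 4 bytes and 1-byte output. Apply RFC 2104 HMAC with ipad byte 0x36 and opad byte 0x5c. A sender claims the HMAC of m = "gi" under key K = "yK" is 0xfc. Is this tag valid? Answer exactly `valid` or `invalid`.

Key "yK" = 79 4b is 2 bytes ≤ B = 4; zero-pad to 4 bytes: K' = 79 4b 00 00.
K' ⊕ ipad = 4f 7d 36 36; K' ⊕ opad = 25 17 5c 5c.
Inner hash: sum = 79+125+54+54+103+105 = 520; mod 256 = 8 → 08.
Outer hash (recomputed tag): sum = 37+23+92+92+8 = 252 → fc.
Recomputed tag = fc; claimed = fc → match.

valid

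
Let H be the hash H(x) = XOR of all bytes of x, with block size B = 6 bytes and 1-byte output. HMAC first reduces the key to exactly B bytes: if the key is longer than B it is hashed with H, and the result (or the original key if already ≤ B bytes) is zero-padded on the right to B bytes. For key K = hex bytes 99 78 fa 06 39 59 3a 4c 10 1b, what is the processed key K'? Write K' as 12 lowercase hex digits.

000000000000

|K| = 10 > B = 6, so first hash the key.
H(K): XOR 99⊕78⊕fa⊕06⊕39⊕59⊕3a⊕4c⊕10⊕1b = 00.
Zero-pad H(K) = 00 to 6 bytes: K' = 00 00 00 00 00 00.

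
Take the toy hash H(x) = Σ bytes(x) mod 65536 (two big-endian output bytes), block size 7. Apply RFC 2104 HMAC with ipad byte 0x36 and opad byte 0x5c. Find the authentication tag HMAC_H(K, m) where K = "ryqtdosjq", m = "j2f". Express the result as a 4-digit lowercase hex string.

Key "ryqtdosjq" = 72 79 71 74 64 6f 73 6a 71 is 9 bytes > B = 7, so hash it first: H(key) = 03 f1, then zero-pad to 7 bytes: K' = 03 f1 00 00 00 00 00.
K' ⊕ ipad = 35 c7 36 36 36 36 36.  K' ⊕ opad = 5f ad 5c 5c 5c 5c 5c.
Inner input = (K'⊕ipad) ∥ m = 35 c7 36 36 36 36 36 ∥ 6a 32 66.
Inner hash: sum = 53+199+54+54+54+54+54+106+50+102 = 780 → 03 0c.
Outer input = (K'⊕opad) ∥ inner = 5f ad 5c 5c 5c 5c 5c ∥ 03 0c.
Outer hash (tag): sum = 95+173+92+92+92+92+92+3+12 = 743 → 02 e7.

02e7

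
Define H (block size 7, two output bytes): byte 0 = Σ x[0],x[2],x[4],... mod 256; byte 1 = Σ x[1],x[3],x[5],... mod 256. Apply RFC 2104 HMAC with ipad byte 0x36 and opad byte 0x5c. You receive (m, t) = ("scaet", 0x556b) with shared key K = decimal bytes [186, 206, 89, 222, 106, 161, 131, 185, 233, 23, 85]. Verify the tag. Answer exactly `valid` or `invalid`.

valid

Key decimal bytes [186, 206, 89, 222, 106, 161, 131, 185, 233, 23, 85] = ba ce 59 de 6a a1 83 b9 e9 17 55 is 11 bytes > B = 7, so hash it first: H(key) = 3e 1d, then zero-pad to 7 bytes: K' = 3e 1d 00 00 00 00 00.
K' ⊕ ipad = 08 2b 36 36 36 36 36; K' ⊕ opad = 62 41 5c 5c 5c 5c 5c.
Inner hash: even-index sum = 370 mod 256 = 114; odd-index sum = 479 mod 256 = 223 → 72 df.
Outer hash (recomputed tag): even-index sum = 597 mod 256 = 85; odd-index sum = 363 mod 256 = 107 → 55 6b.
Recomputed tag = 556b; claimed = 556b → match.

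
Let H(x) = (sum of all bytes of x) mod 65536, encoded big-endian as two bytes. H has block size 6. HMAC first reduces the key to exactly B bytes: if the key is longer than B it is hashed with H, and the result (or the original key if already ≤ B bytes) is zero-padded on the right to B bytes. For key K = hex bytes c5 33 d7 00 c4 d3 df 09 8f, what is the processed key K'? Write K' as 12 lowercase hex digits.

|K| = 9 > B = 6, so first hash the key.
H(K): sum = 197+51+215+0+196+211+223+9+143 = 1245 → 04 dd.
Zero-pad H(K) = 04 dd to 6 bytes: K' = 04 dd 00 00 00 00.

04dd00000000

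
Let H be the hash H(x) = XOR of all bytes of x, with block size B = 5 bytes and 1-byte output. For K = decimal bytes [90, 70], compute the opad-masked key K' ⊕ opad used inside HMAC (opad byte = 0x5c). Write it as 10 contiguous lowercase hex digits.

061a5c5c5c

Key decimal bytes [90, 70] = 5a 46 is 2 bytes ≤ B = 5; zero-pad to 5 bytes: K' = 5a 46 00 00 00.
XOR each byte with 0x5c: 5a⊕5c=06, 46⊕5c=1a, 00⊕5c=5c, 00⊕5c=5c, 00⊕5c=5c.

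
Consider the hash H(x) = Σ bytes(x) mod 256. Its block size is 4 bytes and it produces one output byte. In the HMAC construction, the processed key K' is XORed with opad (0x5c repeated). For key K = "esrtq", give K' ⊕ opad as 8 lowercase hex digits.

Key "esrtq" = 65 73 72 74 71 is 5 bytes > B = 4, so hash it first: H(key) = 2f, then zero-pad to 4 bytes: K' = 2f 00 00 00.
XOR each byte with 0x5c: 2f⊕5c=73, 00⊕5c=5c, 00⊕5c=5c, 00⊕5c=5c.

735c5c5c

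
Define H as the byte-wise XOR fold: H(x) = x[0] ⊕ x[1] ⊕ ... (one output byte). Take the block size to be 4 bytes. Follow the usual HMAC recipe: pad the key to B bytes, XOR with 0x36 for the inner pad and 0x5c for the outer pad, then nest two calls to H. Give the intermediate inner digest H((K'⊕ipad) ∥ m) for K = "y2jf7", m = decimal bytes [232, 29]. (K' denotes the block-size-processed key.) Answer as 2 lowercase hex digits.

Key "y2jf7" = 79 32 6a 66 37 is 5 bytes > B = 4, so hash it first: H(key) = 70, then zero-pad to 4 bytes: K' = 70 00 00 00.
K' ⊕ ipad = 46 36 36 36.
Inner input = 46 36 36 36 ∥ e8 1d.
Inner hash: XOR 46⊕36⊕36⊕36⊕e8⊕1d = 85.

85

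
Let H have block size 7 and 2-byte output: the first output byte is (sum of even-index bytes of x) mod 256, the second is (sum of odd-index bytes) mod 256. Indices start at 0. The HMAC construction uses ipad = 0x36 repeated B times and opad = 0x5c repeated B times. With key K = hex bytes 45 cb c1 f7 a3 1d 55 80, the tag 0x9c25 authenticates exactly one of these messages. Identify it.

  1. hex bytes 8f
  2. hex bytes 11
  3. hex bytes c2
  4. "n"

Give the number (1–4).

2

Key hex bytes 45 cb c1 f7 a3 1d 55 80 is 8 bytes > B = 7, so hash it first: H(key) = fe 5f, then zero-pad to 7 bytes: K' = fe 5f 00 00 00 00 00.
K' ⊕ ipad = c8 69 36 36 36 36 36; K' ⊕ opad = a2 03 5c 5c 5c 5c 5c.
m1: inner = H(c8 69 36 36 36 36 36 8f) = 6a 64; tag = H(a2 03 5c 5c 5c 5c 5c 6a 64) = 1a25
m2: inner = H(c8 69 36 36 36 36 36 11) = 6a e6; tag = H(a2 03 5c 5c 5c 5c 5c 6a e6) = 9c25 ← matches
m3: inner = H(c8 69 36 36 36 36 36 c2) = 6a 97; tag = H(a2 03 5c 5c 5c 5c 5c 6a 97) = 4d25
m4: inner = H(c8 69 36 36 36 36 36 6e) = 6a 43; tag = H(a2 03 5c 5c 5c 5c 5c 6a 43) = f925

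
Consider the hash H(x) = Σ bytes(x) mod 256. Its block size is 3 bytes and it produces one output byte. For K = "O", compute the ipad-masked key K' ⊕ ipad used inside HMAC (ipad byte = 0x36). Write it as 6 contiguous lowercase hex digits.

793636

Key "O" = 4f is 1 byte ≤ B = 3; zero-pad to 3 bytes: K' = 4f 00 00.
XOR each byte with 0x36: 4f⊕36=79, 00⊕36=36, 00⊕36=36.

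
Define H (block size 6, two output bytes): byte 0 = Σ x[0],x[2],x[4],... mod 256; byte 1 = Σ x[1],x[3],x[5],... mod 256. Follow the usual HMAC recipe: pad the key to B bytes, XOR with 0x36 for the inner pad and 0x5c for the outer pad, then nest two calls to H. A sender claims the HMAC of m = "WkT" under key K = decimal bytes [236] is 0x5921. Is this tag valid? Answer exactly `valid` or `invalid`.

valid

Key decimal bytes [236] = ec is 1 byte ≤ B = 6; zero-pad to 6 bytes: K' = ec 00 00 00 00 00.
K' ⊕ ipad = da 36 36 36 36 36; K' ⊕ opad = b0 5c 5c 5c 5c 5c.
Inner hash: even-index sum = 497 mod 256 = 241; odd-index sum = 269 mod 256 = 13 → f1 0d.
Outer hash (recomputed tag): even-index sum = 601 mod 256 = 89; odd-index sum = 289 mod 256 = 33 → 59 21.
Recomputed tag = 5921; claimed = 5921 → match.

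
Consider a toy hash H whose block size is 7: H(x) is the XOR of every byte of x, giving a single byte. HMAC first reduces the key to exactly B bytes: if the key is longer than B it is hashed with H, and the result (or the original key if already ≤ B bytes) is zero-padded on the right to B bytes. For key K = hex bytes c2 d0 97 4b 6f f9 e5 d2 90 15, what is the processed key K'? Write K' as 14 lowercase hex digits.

ea000000000000

|K| = 10 > B = 7, so first hash the key.
H(K): XOR c2⊕d0⊕97⊕4b⊕6f⊕f9⊕e5⊕d2⊕90⊕15 = ea.
Zero-pad H(K) = ea to 7 bytes: K' = ea 00 00 00 00 00 00.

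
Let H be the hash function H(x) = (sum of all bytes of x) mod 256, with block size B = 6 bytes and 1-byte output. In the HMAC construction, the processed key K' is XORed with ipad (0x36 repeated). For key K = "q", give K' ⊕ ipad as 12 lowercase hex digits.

Key "q" = 71 is 1 byte ≤ B = 6; zero-pad to 6 bytes: K' = 71 00 00 00 00 00.
XOR each byte with 0x36: 71⊕36=47, 00⊕36=36, 00⊕36=36, 00⊕36=36, 00⊕36=36, 00⊕36=36.

473636363636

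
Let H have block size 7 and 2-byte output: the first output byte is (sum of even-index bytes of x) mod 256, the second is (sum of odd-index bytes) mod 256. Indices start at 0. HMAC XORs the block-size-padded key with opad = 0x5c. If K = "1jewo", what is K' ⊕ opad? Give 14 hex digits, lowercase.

Key "1jewo" = 31 6a 65 77 6f is 5 bytes ≤ B = 7; zero-pad to 7 bytes: K' = 31 6a 65 77 6f 00 00.
XOR each byte with 0x5c: 31⊕5c=6d, 6a⊕5c=36, 65⊕5c=39, 77⊕5c=2b, 6f⊕5c=33, 00⊕5c=5c, 00⊕5c=5c.

6d36392b335c5c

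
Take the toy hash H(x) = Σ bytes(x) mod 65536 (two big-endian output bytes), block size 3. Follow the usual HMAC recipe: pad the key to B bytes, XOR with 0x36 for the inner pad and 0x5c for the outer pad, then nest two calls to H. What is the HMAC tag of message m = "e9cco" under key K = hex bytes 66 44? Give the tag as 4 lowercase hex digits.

Key hex bytes 66 44 is 2 bytes ≤ B = 3; zero-pad to 3 bytes: K' = 66 44 00.
K' ⊕ ipad = 50 72 36.  K' ⊕ opad = 3a 18 5c.
Inner input = (K'⊕ipad) ∥ m = 50 72 36 ∥ 65 39 63 63 6f.
Inner hash: sum = 80+114+54+101+57+99+99+111 = 715 → 02 cb.
Outer input = (K'⊕opad) ∥ inner = 3a 18 5c ∥ 02 cb.
Outer hash (tag): sum = 58+24+92+2+203 = 379 → 01 7b.

017b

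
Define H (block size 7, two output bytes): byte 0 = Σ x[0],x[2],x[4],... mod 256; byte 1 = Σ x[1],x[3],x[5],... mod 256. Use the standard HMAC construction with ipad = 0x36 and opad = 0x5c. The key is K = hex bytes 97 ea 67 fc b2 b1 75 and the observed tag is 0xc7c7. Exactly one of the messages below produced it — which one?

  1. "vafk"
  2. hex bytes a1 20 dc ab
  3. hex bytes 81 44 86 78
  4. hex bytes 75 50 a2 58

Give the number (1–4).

2

Key hex bytes 97 ea 67 fc b2 b1 75 is exactly B = 7 bytes: K' = 97 ea 67 fc b2 b1 75.
K' ⊕ ipad = a1 dc 51 ca 84 87 43; K' ⊕ opad = cb b6 3b a0 ee ed 29.
m1: inner = H(a1 dc 51 ca 84 87 43 76 61 66 6b) = 85 09; tag = H(cb b6 3b a0 ee ed 29 85 09) = 26c8
m2: inner = H(a1 dc 51 ca 84 87 43 a1 20 dc ab) = 84 aa; tag = H(cb b6 3b a0 ee ed 29 84 aa) = c7c7 ← matches
m3: inner = H(a1 dc 51 ca 84 87 43 81 44 86 78) = 75 34; tag = H(cb b6 3b a0 ee ed 29 75 34) = 51b8
m4: inner = H(a1 dc 51 ca 84 87 43 75 50 a2 58) = 61 44; tag = H(cb b6 3b a0 ee ed 29 61 44) = 61a4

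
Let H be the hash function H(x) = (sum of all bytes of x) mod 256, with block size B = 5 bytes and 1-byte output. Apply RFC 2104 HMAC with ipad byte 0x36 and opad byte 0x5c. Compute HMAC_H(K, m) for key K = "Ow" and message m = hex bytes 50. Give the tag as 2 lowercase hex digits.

fe

Key "Ow" = 4f 77 is 2 bytes ≤ B = 5; zero-pad to 5 bytes: K' = 4f 77 00 00 00.
K' ⊕ ipad = 79 41 36 36 36.  K' ⊕ opad = 13 2b 5c 5c 5c.
Inner input = (K'⊕ipad) ∥ m = 79 41 36 36 36 ∥ 50.
Inner hash: sum = 121+65+54+54+54+80 = 428; mod 256 = 172 → ac.
Outer input = (K'⊕opad) ∥ inner = 13 2b 5c 5c 5c ∥ ac.
Outer hash (tag): sum = 19+43+92+92+92+172 = 510; mod 256 = 254 → fe.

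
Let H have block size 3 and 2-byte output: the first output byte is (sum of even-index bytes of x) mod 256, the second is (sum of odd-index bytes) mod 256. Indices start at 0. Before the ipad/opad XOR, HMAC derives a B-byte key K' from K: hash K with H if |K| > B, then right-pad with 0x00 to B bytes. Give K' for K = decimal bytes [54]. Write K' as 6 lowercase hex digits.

Key decimal bytes [54] = 36 is 1 byte ≤ B = 3; zero-pad to 3 bytes: K' = 36 00 00.

360000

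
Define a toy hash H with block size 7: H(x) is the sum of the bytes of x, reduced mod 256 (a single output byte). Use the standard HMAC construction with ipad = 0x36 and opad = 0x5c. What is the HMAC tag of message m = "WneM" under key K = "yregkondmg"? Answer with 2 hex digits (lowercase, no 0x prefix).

4f

Key "yregkondmg" = 79 72 65 67 6b 6f 6e 64 6d 67 is 10 bytes > B = 7, so hash it first: H(key) = 37, then zero-pad to 7 bytes: K' = 37 00 00 00 00 00 00.
K' ⊕ ipad = 01 36 36 36 36 36 36.  K' ⊕ opad = 6b 5c 5c 5c 5c 5c 5c.
Inner input = (K'⊕ipad) ∥ m = 01 36 36 36 36 36 36 ∥ 57 6e 65 4d.
Inner hash: sum = 1+54+54+54+54+54+54+87+110+101+77 = 700; mod 256 = 188 → bc.
Outer input = (K'⊕opad) ∥ inner = 6b 5c 5c 5c 5c 5c 5c ∥ bc.
Outer hash (tag): sum = 107+92+92+92+92+92+92+188 = 847; mod 256 = 79 → 4f.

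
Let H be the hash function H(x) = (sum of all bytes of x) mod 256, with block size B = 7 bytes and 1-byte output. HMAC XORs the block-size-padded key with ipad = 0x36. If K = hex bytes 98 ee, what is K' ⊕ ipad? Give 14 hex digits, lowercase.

Key hex bytes 98 ee is 2 bytes ≤ B = 7; zero-pad to 7 bytes: K' = 98 ee 00 00 00 00 00.
XOR each byte with 0x36: 98⊕36=ae, ee⊕36=d8, 00⊕36=36, 00⊕36=36, 00⊕36=36, 00⊕36=36, 00⊕36=36.

aed83636363636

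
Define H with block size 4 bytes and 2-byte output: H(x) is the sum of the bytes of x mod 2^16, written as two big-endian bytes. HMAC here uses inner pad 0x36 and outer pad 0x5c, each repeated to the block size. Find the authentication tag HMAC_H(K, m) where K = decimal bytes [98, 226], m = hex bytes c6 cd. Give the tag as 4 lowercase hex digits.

Key decimal bytes [98, 226] = 62 e2 is 2 bytes ≤ B = 4; zero-pad to 4 bytes: K' = 62 e2 00 00.
K' ⊕ ipad = 54 d4 36 36.  K' ⊕ opad = 3e be 5c 5c.
Inner input = (K'⊕ipad) ∥ m = 54 d4 36 36 ∥ c6 cd.
Inner hash: sum = 84+212+54+54+198+205 = 807 → 03 27.
Outer input = (K'⊕opad) ∥ inner = 3e be 5c 5c ∥ 03 27.
Outer hash (tag): sum = 62+190+92+92+3+39 = 478 → 01 de.

01de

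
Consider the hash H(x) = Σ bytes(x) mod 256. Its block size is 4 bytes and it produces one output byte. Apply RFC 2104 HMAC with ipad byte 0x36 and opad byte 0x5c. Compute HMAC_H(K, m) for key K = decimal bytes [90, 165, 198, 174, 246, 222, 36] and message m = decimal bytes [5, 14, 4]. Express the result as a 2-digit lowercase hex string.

61

Key decimal bytes [90, 165, 198, 174, 246, 222, 36] = 5a a5 c6 ae f6 de 24 is 7 bytes > B = 4, so hash it first: H(key) = 6b, then zero-pad to 4 bytes: K' = 6b 00 00 00.
K' ⊕ ipad = 5d 36 36 36.  K' ⊕ opad = 37 5c 5c 5c.
Inner input = (K'⊕ipad) ∥ m = 5d 36 36 36 ∥ 05 0e 04.
Inner hash: sum = 93+54+54+54+5+14+4 = 278; mod 256 = 22 → 16.
Outer input = (K'⊕opad) ∥ inner = 37 5c 5c 5c ∥ 16.
Outer hash (tag): sum = 55+92+92+92+22 = 353; mod 256 = 97 → 61.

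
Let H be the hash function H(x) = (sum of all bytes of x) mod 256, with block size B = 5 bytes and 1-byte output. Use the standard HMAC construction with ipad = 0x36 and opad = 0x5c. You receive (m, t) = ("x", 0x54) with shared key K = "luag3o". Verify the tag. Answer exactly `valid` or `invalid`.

valid

Key "luag3o" = 6c 75 61 67 33 6f is 6 bytes > B = 5, so hash it first: H(key) = 4b, then zero-pad to 5 bytes: K' = 4b 00 00 00 00.
K' ⊕ ipad = 7d 36 36 36 36; K' ⊕ opad = 17 5c 5c 5c 5c.
Inner hash: sum = 125+54+54+54+54+120 = 461; mod 256 = 205 → cd.
Outer hash (recomputed tag): sum = 23+92+92+92+92+205 = 596; mod 256 = 84 → 54.
Recomputed tag = 54; claimed = 54 → match.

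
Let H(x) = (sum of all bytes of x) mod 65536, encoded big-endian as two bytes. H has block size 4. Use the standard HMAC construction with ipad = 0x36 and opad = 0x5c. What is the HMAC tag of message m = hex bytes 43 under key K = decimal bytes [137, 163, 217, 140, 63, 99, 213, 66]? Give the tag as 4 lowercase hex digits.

Key decimal bytes [137, 163, 217, 140, 63, 99, 213, 66] = 89 a3 d9 8c 3f 63 d5 42 is 8 bytes > B = 4, so hash it first: H(key) = 04 4a, then zero-pad to 4 bytes: K' = 04 4a 00 00.
K' ⊕ ipad = 32 7c 36 36.  K' ⊕ opad = 58 16 5c 5c.
Inner input = (K'⊕ipad) ∥ m = 32 7c 36 36 ∥ 43.
Inner hash: sum = 50+124+54+54+67 = 349 → 01 5d.
Outer input = (K'⊕opad) ∥ inner = 58 16 5c 5c ∥ 01 5d.
Outer hash (tag): sum = 88+22+92+92+1+93 = 388 → 01 84.

0184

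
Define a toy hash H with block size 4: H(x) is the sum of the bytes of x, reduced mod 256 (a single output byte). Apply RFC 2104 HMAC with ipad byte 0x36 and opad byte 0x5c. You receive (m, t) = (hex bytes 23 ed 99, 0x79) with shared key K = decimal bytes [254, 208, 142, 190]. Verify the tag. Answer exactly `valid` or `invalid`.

Key decimal bytes [254, 208, 142, 190] = fe d0 8e be is exactly B = 4 bytes: K' = fe d0 8e be.
K' ⊕ ipad = c8 e6 b8 88; K' ⊕ opad = a2 8c d2 e2.
Inner hash: sum = 200+230+184+136+35+237+153 = 1175; mod 256 = 151 → 97.
Outer hash (recomputed tag): sum = 162+140+210+226+151 = 889; mod 256 = 121 → 79.
Recomputed tag = 79; claimed = 79 → match.

valid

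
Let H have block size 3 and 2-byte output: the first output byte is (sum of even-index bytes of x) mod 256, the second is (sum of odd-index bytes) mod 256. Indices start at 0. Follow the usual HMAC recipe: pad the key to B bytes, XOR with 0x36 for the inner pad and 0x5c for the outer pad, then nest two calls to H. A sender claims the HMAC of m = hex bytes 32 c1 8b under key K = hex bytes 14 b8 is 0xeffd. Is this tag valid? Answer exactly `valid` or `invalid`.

Key hex bytes 14 b8 is 2 bytes ≤ B = 3; zero-pad to 3 bytes: K' = 14 b8 00.
K' ⊕ ipad = 22 8e 36; K' ⊕ opad = 48 e4 5c.
Inner hash: even-index sum = 281 mod 256 = 25; odd-index sum = 331 mod 256 = 75 → 19 4b.
Outer hash (recomputed tag): even-index sum = 239 mod 256 = 239; odd-index sum = 253 mod 256 = 253 → ef fd.
Recomputed tag = effd; claimed = effd → match.

valid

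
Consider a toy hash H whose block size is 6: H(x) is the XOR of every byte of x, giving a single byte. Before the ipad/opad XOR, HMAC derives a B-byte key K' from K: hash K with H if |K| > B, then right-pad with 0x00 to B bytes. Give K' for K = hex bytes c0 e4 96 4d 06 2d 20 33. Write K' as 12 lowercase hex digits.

c70000000000

|K| = 8 > B = 6, so first hash the key.
H(K): XOR c0⊕e4⊕96⊕4d⊕06⊕2d⊕20⊕33 = c7.
Zero-pad H(K) = c7 to 6 bytes: K' = c7 00 00 00 00 00.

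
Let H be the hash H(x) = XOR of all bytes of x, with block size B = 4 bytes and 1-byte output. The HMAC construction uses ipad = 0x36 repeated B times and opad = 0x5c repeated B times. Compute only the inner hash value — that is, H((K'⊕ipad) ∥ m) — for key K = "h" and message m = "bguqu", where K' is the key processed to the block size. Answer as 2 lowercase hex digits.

Key "h" = 68 is 1 byte ≤ B = 4; zero-pad to 4 bytes: K' = 68 00 00 00.
K' ⊕ ipad = 5e 36 36 36.
Inner input = 5e 36 36 36 ∥ 62 67 75 71 75.
Inner hash: XOR 5e⊕36⊕36⊕36⊕62⊕67⊕75⊕71⊕75 = 1c.

1c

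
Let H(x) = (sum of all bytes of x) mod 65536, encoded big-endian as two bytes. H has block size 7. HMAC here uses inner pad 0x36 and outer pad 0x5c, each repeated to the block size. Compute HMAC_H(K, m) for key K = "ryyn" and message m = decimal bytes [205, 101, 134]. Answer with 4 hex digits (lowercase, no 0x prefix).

Key "ryyn" = 72 79 79 6e is 4 bytes ≤ B = 7; zero-pad to 7 bytes: K' = 72 79 79 6e 00 00 00.
K' ⊕ ipad = 44 4f 4f 58 36 36 36.  K' ⊕ opad = 2e 25 25 32 5c 5c 5c.
Inner input = (K'⊕ipad) ∥ m = 44 4f 4f 58 36 36 36 ∥ cd 65 86.
Inner hash: sum = 68+79+79+88+54+54+54+205+101+134 = 916 → 03 94.
Outer input = (K'⊕opad) ∥ inner = 2e 25 25 32 5c 5c 5c ∥ 03 94.
Outer hash (tag): sum = 46+37+37+50+92+92+92+3+148 = 597 → 02 55.

0255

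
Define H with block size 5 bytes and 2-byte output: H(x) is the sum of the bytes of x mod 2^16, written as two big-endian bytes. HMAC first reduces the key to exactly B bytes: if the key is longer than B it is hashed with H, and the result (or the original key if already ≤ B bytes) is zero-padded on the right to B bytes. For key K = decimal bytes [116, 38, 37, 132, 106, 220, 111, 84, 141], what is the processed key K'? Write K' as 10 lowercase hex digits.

|K| = 9 > B = 5, so first hash the key.
H(K): sum = 116+38+37+132+106+220+111+84+141 = 985 → 03 d9.
Zero-pad H(K) = 03 d9 to 5 bytes: K' = 03 d9 00 00 00.

03d9000000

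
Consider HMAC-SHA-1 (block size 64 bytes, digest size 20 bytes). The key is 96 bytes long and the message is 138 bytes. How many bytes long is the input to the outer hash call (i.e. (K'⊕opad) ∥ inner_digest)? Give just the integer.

84

Key is 96 > 64 bytes, so it is hashed to 20 bytes then zero-padded to 64: |K'| = 64.
Outer input = (K'⊕opad) ∥ H(inner) → 64 + 20 = 84 bytes.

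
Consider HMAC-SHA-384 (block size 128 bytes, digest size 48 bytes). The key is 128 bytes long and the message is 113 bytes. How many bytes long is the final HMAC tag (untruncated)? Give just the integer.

The tag is one SHA-384 digest: 48 bytes.

48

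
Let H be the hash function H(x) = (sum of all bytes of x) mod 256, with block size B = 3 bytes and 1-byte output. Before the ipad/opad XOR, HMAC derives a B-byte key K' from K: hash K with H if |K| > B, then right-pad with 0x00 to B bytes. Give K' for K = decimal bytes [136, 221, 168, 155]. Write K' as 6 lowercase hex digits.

|K| = 4 > B = 3, so first hash the key.
H(K): sum = 136+221+168+155 = 680; mod 256 = 168 → a8.
Zero-pad H(K) = a8 to 3 bytes: K' = a8 00 00.

a80000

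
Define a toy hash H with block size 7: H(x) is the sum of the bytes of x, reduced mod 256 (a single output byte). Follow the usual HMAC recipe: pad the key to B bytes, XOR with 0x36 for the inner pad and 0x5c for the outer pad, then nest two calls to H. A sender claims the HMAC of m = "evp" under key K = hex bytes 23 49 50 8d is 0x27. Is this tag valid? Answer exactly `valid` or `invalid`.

valid

Key hex bytes 23 49 50 8d is 4 bytes ≤ B = 7; zero-pad to 7 bytes: K' = 23 49 50 8d 00 00 00.
K' ⊕ ipad = 15 7f 66 bb 36 36 36; K' ⊕ opad = 7f 15 0c d1 5c 5c 5c.
Inner hash: sum = 21+127+102+187+54+54+54+101+118+112 = 930; mod 256 = 162 → a2.
Outer hash (recomputed tag): sum = 127+21+12+209+92+92+92+162 = 807; mod 256 = 39 → 27.
Recomputed tag = 27; claimed = 27 → match.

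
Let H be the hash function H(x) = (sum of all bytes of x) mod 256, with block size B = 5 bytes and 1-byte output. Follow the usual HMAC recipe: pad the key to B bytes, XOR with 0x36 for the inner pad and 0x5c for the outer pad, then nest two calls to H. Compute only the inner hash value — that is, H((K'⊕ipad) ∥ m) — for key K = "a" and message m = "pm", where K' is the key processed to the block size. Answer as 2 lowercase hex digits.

Key "a" = 61 is 1 byte ≤ B = 5; zero-pad to 5 bytes: K' = 61 00 00 00 00.
K' ⊕ ipad = 57 36 36 36 36.
Inner input = 57 36 36 36 36 ∥ 70 6d.
Inner hash: sum = 87+54+54+54+54+112+109 = 524; mod 256 = 12 → 0c.

0c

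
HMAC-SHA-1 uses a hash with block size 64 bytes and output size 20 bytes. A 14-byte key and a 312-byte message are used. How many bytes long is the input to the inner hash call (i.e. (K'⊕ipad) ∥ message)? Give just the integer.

376

Key is 14 ≤ 64 bytes, zero-padded: |K'| = 64.
Inner input = (K'⊕ipad) ∥ m → 64 + 312 = 376 bytes.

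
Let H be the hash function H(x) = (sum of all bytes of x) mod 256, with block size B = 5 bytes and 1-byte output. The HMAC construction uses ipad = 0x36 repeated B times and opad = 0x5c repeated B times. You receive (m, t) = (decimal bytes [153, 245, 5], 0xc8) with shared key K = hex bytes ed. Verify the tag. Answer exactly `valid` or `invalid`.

invalid

Key hex bytes ed is 1 byte ≤ B = 5; zero-pad to 5 bytes: K' = ed 00 00 00 00.
K' ⊕ ipad = db 36 36 36 36; K' ⊕ opad = b1 5c 5c 5c 5c.
Inner hash: sum = 219+54+54+54+54+153+245+5 = 838; mod 256 = 70 → 46.
Outer hash (recomputed tag): sum = 177+92+92+92+92+70 = 615; mod 256 = 103 → 67.
Recomputed tag = 67; claimed = c8 → mismatch.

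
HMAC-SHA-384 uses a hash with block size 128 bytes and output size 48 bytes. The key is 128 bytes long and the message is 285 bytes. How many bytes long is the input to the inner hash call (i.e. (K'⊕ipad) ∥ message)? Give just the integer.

Key is 128 ≤ 128 bytes, zero-padded: |K'| = 128.
Inner input = (K'⊕ipad) ∥ m → 128 + 285 = 413 bytes.

413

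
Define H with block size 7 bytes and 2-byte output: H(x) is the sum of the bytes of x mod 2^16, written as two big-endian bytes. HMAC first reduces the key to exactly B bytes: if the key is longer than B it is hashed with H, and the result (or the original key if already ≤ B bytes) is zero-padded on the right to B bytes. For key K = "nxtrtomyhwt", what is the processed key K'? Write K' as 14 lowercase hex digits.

|K| = 11 > B = 7, so first hash the key.
H(K): sum = 110+120+116+114+116+111+109+121+104+119+116 = 1256 → 04 e8.
Zero-pad H(K) = 04 e8 to 7 bytes: K' = 04 e8 00 00 00 00 00.

04e80000000000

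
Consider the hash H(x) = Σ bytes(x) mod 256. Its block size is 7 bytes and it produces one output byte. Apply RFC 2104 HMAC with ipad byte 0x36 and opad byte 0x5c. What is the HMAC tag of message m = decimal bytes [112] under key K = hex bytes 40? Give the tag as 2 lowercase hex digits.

6e

Key hex bytes 40 is 1 byte ≤ B = 7; zero-pad to 7 bytes: K' = 40 00 00 00 00 00 00.
K' ⊕ ipad = 76 36 36 36 36 36 36.  K' ⊕ opad = 1c 5c 5c 5c 5c 5c 5c.
Inner input = (K'⊕ipad) ∥ m = 76 36 36 36 36 36 36 ∥ 70.
Inner hash: sum = 118+54+54+54+54+54+54+112 = 554; mod 256 = 42 → 2a.
Outer input = (K'⊕opad) ∥ inner = 1c 5c 5c 5c 5c 5c 5c ∥ 2a.
Outer hash (tag): sum = 28+92+92+92+92+92+92+42 = 622; mod 256 = 110 → 6e.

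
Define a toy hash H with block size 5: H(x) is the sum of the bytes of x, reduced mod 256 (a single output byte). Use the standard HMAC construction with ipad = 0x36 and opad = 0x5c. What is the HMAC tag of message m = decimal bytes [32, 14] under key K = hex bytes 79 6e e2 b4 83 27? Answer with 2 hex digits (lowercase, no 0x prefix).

Key hex bytes 79 6e e2 b4 83 27 is 6 bytes > B = 5, so hash it first: H(key) = 27, then zero-pad to 5 bytes: K' = 27 00 00 00 00.
K' ⊕ ipad = 11 36 36 36 36.  K' ⊕ opad = 7b 5c 5c 5c 5c.
Inner input = (K'⊕ipad) ∥ m = 11 36 36 36 36 ∥ 20 0e.
Inner hash: sum = 17+54+54+54+54+32+14 = 279; mod 256 = 23 → 17.
Outer input = (K'⊕opad) ∥ inner = 7b 5c 5c 5c 5c ∥ 17.
Outer hash (tag): sum = 123+92+92+92+92+23 = 514; mod 256 = 2 → 02.

02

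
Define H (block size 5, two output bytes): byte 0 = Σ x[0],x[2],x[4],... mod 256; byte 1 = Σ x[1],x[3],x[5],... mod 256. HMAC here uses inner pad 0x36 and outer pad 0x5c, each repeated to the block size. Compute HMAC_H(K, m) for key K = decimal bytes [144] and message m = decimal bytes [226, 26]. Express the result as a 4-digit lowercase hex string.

Key decimal bytes [144] = 90 is 1 byte ≤ B = 5; zero-pad to 5 bytes: K' = 90 00 00 00 00.
K' ⊕ ipad = a6 36 36 36 36.  K' ⊕ opad = cc 5c 5c 5c 5c.
Inner input = (K'⊕ipad) ∥ m = a6 36 36 36 36 ∥ e2 1a.
Inner hash: even-index sum = 300 mod 256 = 44; odd-index sum = 334 mod 256 = 78 → 2c 4e.
Outer input = (K'⊕opad) ∥ inner = cc 5c 5c 5c 5c ∥ 2c 4e.
Outer hash (tag): even-index sum = 466 mod 256 = 210; odd-index sum = 228 mod 256 = 228 → d2 e4.

d2e4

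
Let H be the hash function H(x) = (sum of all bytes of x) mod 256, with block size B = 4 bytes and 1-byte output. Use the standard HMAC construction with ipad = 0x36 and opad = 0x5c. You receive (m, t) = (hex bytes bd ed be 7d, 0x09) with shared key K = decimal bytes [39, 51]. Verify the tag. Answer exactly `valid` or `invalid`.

Key decimal bytes [39, 51] = 27 33 is 2 bytes ≤ B = 4; zero-pad to 4 bytes: K' = 27 33 00 00.
K' ⊕ ipad = 11 05 36 36; K' ⊕ opad = 7b 6f 5c 5c.
Inner hash: sum = 17+5+54+54+189+237+190+125 = 871; mod 256 = 103 → 67.
Outer hash (recomputed tag): sum = 123+111+92+92+103 = 521; mod 256 = 9 → 09.
Recomputed tag = 09; claimed = 09 → match.

valid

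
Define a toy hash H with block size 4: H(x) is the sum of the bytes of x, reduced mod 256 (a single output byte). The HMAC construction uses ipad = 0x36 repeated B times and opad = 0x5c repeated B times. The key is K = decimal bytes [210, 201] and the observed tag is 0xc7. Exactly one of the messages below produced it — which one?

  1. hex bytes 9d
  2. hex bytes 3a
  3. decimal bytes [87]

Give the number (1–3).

Key decimal bytes [210, 201] = d2 c9 is 2 bytes ≤ B = 4; zero-pad to 4 bytes: K' = d2 c9 00 00.
K' ⊕ ipad = e4 ff 36 36; K' ⊕ opad = 8e 95 5c 5c.
m1: inner = H(e4 ff 36 36 9d) = ec; tag = H(8e 95 5c 5c ec) = c7 ← matches
m2: inner = H(e4 ff 36 36 3a) = 89; tag = H(8e 95 5c 5c 89) = 64
m3: inner = H(e4 ff 36 36 57) = a6; tag = H(8e 95 5c 5c a6) = 81

1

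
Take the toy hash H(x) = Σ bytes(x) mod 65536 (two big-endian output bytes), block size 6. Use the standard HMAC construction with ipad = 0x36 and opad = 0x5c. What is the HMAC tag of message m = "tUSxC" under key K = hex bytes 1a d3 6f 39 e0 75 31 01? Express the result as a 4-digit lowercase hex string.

0220

Key hex bytes 1a d3 6f 39 e0 75 31 01 is 8 bytes > B = 6, so hash it first: H(key) = 03 1c, then zero-pad to 6 bytes: K' = 03 1c 00 00 00 00.
K' ⊕ ipad = 35 2a 36 36 36 36.  K' ⊕ opad = 5f 40 5c 5c 5c 5c.
Inner input = (K'⊕ipad) ∥ m = 35 2a 36 36 36 36 ∥ 74 55 53 78 43.
Inner hash: sum = 53+42+54+54+54+54+116+85+83+120+67 = 782 → 03 0e.
Outer input = (K'⊕opad) ∥ inner = 5f 40 5c 5c 5c 5c ∥ 03 0e.
Outer hash (tag): sum = 95+64+92+92+92+92+3+14 = 544 → 02 20.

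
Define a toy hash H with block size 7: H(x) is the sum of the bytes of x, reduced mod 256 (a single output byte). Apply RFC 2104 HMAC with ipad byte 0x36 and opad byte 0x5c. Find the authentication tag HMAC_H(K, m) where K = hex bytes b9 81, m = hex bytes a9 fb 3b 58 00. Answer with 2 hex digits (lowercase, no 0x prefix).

Key hex bytes b9 81 is 2 bytes ≤ B = 7; zero-pad to 7 bytes: K' = b9 81 00 00 00 00 00.
K' ⊕ ipad = 8f b7 36 36 36 36 36.  K' ⊕ opad = e5 dd 5c 5c 5c 5c 5c.
Inner input = (K'⊕ipad) ∥ m = 8f b7 36 36 36 36 36 ∥ a9 fb 3b 58 00.
Inner hash: sum = 143+183+54+54+54+54+54+169+251+59+88+0 = 1163; mod 256 = 139 → 8b.
Outer input = (K'⊕opad) ∥ inner = e5 dd 5c 5c 5c 5c 5c ∥ 8b.
Outer hash (tag): sum = 229+221+92+92+92+92+92+139 = 1049; mod 256 = 25 → 19.

19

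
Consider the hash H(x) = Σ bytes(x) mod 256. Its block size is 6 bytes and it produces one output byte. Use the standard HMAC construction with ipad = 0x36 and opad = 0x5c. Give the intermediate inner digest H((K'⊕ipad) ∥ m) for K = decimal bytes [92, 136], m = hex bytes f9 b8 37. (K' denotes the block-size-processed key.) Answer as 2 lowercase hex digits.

Key decimal bytes [92, 136] = 5c 88 is 2 bytes ≤ B = 6; zero-pad to 6 bytes: K' = 5c 88 00 00 00 00.
K' ⊕ ipad = 6a be 36 36 36 36.
Inner input = 6a be 36 36 36 36 ∥ f9 b8 37.
Inner hash: sum = 106+190+54+54+54+54+249+184+55 = 1000; mod 256 = 232 → e8.

e8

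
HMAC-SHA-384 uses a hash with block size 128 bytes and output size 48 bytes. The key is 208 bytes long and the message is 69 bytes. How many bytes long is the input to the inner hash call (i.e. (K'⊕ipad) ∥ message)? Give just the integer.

197

Key is 208 > 128 bytes, so it is hashed to 48 bytes then zero-padded to 128: |K'| = 128.
Inner input = (K'⊕ipad) ∥ m → 128 + 69 = 197 bytes.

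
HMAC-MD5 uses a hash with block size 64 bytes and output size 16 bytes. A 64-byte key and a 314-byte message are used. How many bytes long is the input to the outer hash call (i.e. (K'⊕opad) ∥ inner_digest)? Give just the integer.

Key is 64 ≤ 64 bytes, zero-padded: |K'| = 64.
Outer input = (K'⊕opad) ∥ H(inner) → 64 + 16 = 80 bytes.

80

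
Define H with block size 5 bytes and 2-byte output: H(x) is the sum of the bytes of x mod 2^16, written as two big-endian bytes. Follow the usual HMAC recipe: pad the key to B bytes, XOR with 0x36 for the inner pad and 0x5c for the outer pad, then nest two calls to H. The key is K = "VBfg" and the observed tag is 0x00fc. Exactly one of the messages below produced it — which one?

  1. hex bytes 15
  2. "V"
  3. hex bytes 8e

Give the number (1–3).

Key "VBfg" = 56 42 66 67 is 4 bytes ≤ B = 5; zero-pad to 5 bytes: K' = 56 42 66 67 00.
K' ⊕ ipad = 60 74 50 51 36; K' ⊕ opad = 0a 1e 3a 3b 5c.
m1: inner = H(60 74 50 51 36 15) = 01 c0; tag = H(0a 1e 3a 3b 5c 01 c0) = 01ba
m2: inner = H(60 74 50 51 36 56) = 02 01; tag = H(0a 1e 3a 3b 5c 02 01) = 00fc ← matches
m3: inner = H(60 74 50 51 36 8e) = 02 39; tag = H(0a 1e 3a 3b 5c 02 39) = 0134

2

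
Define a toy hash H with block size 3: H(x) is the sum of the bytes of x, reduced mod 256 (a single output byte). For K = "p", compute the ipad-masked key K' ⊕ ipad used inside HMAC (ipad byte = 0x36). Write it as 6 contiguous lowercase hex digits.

Key "p" = 70 is 1 byte ≤ B = 3; zero-pad to 3 bytes: K' = 70 00 00.
XOR each byte with 0x36: 70⊕36=46, 00⊕36=36, 00⊕36=36.

463636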